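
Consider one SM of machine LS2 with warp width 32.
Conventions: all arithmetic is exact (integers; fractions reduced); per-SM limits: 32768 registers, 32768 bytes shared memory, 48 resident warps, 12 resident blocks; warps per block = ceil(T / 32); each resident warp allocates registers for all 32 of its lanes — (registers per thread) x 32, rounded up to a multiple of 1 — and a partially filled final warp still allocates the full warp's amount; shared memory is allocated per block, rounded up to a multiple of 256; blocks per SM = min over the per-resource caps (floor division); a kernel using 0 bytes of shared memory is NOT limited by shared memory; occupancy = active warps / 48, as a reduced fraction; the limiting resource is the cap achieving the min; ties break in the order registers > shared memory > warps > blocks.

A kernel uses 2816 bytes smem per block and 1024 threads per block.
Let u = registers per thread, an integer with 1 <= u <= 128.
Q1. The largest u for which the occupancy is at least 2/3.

Answer: u = 32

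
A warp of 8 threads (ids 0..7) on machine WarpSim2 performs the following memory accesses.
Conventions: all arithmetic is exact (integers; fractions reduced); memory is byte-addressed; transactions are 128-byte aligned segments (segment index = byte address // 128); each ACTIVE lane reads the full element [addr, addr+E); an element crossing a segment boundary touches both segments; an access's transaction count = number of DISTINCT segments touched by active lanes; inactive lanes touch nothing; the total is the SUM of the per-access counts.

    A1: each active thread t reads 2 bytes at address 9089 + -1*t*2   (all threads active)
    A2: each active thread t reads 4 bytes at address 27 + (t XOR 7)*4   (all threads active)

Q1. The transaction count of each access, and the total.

A1: 2 transactions
A2: 1 transaction

Answer: 2,1; total 3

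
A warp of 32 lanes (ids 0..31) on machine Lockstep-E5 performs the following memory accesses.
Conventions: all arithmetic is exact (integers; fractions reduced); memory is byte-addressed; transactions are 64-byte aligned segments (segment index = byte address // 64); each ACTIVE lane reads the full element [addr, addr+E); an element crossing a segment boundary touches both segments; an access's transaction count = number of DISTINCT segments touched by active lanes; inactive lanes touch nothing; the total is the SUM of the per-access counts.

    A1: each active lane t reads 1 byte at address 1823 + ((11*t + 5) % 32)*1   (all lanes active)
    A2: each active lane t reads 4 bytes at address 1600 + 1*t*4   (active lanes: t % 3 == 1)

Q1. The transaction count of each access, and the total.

A1: 1 transaction
A2: 2 transactions

Answer: 1,2; total 3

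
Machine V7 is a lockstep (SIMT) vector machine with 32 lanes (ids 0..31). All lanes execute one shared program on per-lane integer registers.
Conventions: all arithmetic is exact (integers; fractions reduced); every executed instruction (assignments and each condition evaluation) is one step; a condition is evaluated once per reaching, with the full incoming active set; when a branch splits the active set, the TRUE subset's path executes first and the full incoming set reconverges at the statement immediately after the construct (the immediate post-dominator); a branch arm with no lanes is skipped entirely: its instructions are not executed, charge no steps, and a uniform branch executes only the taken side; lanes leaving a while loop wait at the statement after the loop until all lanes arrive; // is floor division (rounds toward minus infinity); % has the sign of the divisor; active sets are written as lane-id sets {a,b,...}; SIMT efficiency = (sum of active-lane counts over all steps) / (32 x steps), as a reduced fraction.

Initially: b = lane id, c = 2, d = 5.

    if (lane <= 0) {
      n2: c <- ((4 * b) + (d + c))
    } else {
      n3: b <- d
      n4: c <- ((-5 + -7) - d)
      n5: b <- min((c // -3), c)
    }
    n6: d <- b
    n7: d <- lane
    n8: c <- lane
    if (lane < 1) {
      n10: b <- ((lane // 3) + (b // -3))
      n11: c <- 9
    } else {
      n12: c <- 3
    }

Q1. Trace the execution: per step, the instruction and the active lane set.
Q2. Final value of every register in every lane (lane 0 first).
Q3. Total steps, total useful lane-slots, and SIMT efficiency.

step 0: eval (lane <= 0)             {0,1,2,3,4,5,6,7,8,9,10,11,12,13,14,15,16,17,18,19,20,21,22,23,24,25,26,27,28,29,30,31}
step 1: c <- ((4 * b) + (d + c))     {0}
step 2: b <- d                       {1,2,3,4,5,6,7,8,9,10,11,12,13,14,15,16,17,18,19,20,21,22,23,24,25,26,27,28,29,30,31}
step 3: c <- ((-5 + -7) - d)         {1,2,3,4,5,6,7,8,9,10,11,12,13,14,15,16,17,18,19,20,21,22,23,24,25,26,27,28,29,30,31}
step 4: b <- min((c // -3), c)       {1,2,3,4,5,6,7,8,9,10,11,12,13,14,15,16,17,18,19,20,21,22,23,24,25,26,27,28,29,30,31}
step 5: d <- b                       {0,1,2,3,4,5,6,7,8,9,10,11,12,13,14,15,16,17,18,19,20,21,22,23,24,25,26,27,28,29,30,31}
step 6: d <- lane                    {0,1,2,3,4,5,6,7,8,9,10,11,12,13,14,15,16,17,18,19,20,21,22,23,24,25,26,27,28,29,30,31}
step 7: c <- lane                    {0,1,2,3,4,5,6,7,8,9,10,11,12,13,14,15,16,17,18,19,20,21,22,23,24,25,26,27,28,29,30,31}
step 8: eval (lane < 1)              {0,1,2,3,4,5,6,7,8,9,10,11,12,13,14,15,16,17,18,19,20,21,22,23,24,25,26,27,28,29,30,31}
step 9: b <- ((lane // 3) + (b // -3)) {0}
step 10: c <- 9                       {0}
step 11: c <- 3                       {1,2,3,4,5,6,7,8,9,10,11,12,13,14,15,16,17,18,19,20,21,22,23,24,25,26,27,28,29,30,31}

Answer: 12 steps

b: 0,-17,-17,-17,-17,-17,-17,-17,-17,-17,-17,-17,-17,-17,-17,-17,-17,-17,-17,-17,-17,-17,-17,-17,-17,-17,-17,-17,-17,-17,-17,-17
c: 9,3,3,3,3,3,3,3,3,3,3,3,3,3,3,3,3,3,3,3,3,3,3,3,3,3,3,3,3,3,3,3
d: 0,1,2,3,4,5,6,7,8,9,10,11,12,13,14,15,16,17,18,19,20,21,22,23,24,25,26,27,28,29,30,31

steps = 12; useful = 287; efficiency = 287/384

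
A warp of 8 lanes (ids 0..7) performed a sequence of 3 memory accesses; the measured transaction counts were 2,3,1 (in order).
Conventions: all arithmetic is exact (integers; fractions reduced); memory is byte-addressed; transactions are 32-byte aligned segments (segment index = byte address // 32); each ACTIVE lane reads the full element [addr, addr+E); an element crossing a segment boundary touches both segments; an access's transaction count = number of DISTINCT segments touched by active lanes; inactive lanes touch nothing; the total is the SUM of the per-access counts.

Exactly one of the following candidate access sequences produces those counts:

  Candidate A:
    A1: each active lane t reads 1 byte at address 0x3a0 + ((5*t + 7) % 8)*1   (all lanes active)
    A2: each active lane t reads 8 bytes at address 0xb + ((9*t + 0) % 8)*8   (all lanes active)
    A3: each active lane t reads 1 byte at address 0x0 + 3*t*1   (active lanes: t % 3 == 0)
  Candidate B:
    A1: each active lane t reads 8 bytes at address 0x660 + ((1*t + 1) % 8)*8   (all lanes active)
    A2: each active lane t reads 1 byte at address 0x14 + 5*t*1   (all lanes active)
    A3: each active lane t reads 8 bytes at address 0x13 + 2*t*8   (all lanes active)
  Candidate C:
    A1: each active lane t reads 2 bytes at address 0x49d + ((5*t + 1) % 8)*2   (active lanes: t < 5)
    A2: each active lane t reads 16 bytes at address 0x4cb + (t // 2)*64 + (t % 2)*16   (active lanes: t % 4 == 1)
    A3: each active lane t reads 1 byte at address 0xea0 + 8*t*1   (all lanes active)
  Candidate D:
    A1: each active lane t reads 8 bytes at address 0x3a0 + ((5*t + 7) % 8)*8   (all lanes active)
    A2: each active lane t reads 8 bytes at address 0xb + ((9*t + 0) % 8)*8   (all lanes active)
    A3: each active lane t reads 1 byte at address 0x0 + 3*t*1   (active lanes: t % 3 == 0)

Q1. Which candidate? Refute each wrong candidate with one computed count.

A: A1 gives 1 transaction, not 2
B: A2 gives 2 transactions, not 3
C: A2 gives 4 transactions, not 3
D: all counts match (2,3,1)

Answer: D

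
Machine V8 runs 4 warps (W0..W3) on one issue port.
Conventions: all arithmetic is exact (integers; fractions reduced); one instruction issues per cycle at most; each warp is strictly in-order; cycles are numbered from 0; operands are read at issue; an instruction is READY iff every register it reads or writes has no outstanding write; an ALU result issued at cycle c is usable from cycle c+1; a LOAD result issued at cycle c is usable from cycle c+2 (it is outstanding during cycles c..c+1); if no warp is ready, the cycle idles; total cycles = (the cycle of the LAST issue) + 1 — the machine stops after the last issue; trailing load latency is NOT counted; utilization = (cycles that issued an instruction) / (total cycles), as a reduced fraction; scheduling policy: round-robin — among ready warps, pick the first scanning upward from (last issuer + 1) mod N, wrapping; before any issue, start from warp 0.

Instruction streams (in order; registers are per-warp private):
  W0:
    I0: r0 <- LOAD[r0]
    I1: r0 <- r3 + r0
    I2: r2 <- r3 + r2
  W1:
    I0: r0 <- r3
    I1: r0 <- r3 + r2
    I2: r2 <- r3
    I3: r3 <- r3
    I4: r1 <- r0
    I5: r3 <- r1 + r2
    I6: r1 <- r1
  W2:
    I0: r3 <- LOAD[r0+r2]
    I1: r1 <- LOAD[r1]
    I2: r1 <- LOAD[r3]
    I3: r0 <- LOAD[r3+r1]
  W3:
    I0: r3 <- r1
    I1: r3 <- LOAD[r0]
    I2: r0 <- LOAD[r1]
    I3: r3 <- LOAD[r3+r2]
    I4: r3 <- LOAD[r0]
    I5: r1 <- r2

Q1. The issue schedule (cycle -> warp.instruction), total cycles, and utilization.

cycle 0: W0.I0
cycle 1: W1.I0
cycle 2: W2.I0
cycle 3: W3.I0
cycle 4: W0.I1
cycle 5: W1.I1
cycle 6: W2.I1
cycle 7: W3.I1
cycle 8: W0.I2
cycle 9: W1.I2
cycle 10: W2.I2
cycle 11: W3.I2
cycle 12: W1.I3
cycle 13: W2.I3
cycle 14: W3.I3
cycle 15: W1.I4
cycle 16: W3.I4
cycle 17: W1.I5
cycle 18: W3.I5
cycle 19: W1.I6

Answer: 20 cycles, utilization 1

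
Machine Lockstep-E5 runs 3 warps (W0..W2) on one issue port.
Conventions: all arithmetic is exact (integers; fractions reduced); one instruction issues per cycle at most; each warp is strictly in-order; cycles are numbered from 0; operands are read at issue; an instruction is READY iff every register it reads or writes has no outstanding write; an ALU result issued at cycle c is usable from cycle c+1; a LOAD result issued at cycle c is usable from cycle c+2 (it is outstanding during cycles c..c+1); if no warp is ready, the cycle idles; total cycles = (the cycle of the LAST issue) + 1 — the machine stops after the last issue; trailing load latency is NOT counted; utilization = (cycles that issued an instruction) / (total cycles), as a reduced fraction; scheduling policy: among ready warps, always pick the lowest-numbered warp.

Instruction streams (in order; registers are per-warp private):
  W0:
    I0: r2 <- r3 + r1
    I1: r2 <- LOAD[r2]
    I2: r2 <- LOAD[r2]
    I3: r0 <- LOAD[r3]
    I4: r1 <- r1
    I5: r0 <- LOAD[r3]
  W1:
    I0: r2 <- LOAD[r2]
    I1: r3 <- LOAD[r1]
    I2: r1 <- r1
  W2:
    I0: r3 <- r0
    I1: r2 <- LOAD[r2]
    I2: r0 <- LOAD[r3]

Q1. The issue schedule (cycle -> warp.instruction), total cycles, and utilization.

cycle 0: W0.I0
cycle 1: W0.I1
cycle 2: W1.I0
cycle 3: W0.I2
cycle 4: W0.I3
cycle 5: W0.I4
cycle 6: W0.I5
cycle 7: W1.I1
cycle 8: W1.I2
cycle 9: W2.I0
cycle 10: W2.I1
cycle 11: W2.I2

Answer: 12 cycles, utilization 1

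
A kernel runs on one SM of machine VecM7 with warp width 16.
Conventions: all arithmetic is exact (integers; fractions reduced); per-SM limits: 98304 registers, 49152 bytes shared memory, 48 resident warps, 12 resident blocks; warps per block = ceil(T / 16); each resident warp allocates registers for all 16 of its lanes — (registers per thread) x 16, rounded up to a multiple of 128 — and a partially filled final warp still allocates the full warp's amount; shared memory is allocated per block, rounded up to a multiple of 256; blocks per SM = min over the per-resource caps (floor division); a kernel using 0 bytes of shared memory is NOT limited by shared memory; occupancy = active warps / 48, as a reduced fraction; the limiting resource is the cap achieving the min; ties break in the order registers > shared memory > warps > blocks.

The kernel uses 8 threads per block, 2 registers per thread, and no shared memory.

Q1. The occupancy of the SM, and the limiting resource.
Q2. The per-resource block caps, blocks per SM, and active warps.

Answer: occupancy 1/4, limited by blocks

registers: 768 blocks
shared memory: no limit (kernel uses none)
warps: 48 blocks
blocks: 12 blocks

Answer: 12 blocks, 12 active warps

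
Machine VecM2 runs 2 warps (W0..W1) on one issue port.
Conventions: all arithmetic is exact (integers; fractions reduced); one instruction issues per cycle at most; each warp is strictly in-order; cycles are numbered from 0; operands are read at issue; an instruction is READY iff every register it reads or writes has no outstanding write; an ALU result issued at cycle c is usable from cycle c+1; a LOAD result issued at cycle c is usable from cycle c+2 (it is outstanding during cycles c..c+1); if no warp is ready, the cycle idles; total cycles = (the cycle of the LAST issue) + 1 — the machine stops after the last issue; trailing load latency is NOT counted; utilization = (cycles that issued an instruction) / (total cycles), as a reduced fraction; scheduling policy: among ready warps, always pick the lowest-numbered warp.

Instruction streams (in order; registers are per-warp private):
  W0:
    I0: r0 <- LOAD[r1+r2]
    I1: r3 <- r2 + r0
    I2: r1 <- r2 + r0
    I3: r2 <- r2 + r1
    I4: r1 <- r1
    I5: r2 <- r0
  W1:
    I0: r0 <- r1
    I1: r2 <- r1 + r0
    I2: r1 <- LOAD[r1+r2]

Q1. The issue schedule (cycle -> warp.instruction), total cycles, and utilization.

cycle 0: W0.I0
cycle 1: W1.I0
cycle 2: W0.I1
cycle 3: W0.I2
cycle 4: W0.I3
cycle 5: W0.I4
cycle 6: W0.I5
cycle 7: W1.I1
cycle 8: W1.I2

Answer: 9 cycles, utilization 1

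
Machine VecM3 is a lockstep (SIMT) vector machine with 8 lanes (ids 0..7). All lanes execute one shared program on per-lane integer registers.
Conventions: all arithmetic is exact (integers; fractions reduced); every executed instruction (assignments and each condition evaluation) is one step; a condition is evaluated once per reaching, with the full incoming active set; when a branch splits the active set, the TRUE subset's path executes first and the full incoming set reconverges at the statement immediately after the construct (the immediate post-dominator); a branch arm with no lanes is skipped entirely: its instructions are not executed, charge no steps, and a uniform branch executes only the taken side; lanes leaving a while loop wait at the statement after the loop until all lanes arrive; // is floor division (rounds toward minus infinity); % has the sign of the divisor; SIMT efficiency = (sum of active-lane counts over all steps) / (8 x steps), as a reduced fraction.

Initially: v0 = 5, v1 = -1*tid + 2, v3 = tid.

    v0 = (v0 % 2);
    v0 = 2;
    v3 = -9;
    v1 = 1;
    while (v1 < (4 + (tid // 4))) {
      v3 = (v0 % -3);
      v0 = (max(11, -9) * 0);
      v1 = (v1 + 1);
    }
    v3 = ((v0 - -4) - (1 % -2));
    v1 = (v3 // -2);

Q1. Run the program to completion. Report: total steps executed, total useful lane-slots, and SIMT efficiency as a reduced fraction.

Answer: 23 steps, 168 useful, 21/23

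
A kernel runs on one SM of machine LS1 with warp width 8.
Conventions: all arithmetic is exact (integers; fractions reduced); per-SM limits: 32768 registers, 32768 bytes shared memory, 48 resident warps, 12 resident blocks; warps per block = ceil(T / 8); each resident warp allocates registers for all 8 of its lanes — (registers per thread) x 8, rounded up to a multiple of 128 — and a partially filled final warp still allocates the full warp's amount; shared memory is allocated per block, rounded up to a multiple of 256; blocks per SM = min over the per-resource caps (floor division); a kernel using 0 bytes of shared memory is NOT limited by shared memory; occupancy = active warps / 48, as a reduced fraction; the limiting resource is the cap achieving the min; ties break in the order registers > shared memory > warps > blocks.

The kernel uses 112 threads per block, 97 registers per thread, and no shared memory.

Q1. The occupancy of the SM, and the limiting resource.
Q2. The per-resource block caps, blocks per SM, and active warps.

Answer: occupancy 7/12, limited by registers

registers: 2 blocks
shared memory: no limit (kernel uses none)
warps: 3 blocks
blocks: 12 blocks

Answer: 2 blocks, 28 active warps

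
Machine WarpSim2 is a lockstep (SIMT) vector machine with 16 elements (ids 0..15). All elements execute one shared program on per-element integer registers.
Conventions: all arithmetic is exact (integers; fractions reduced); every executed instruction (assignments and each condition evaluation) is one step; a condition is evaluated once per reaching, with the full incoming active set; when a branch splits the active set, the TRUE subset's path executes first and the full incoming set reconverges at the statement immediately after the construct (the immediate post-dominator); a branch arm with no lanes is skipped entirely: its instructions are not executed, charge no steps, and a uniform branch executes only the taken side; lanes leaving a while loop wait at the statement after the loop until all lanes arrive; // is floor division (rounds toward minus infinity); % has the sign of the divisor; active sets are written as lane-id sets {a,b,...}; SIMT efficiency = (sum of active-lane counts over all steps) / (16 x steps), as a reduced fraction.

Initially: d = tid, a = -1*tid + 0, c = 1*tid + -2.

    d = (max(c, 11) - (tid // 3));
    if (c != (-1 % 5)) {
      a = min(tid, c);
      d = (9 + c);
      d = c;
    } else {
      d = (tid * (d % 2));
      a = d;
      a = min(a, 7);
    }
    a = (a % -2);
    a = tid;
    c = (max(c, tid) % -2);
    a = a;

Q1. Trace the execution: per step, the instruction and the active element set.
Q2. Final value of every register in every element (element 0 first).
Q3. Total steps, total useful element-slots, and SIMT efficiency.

step 0: d <- (max(c, 11) - (tid // 3)) {0,1,2,3,4,5,6,7,8,9,10,11,12,13,14,15}
step 1: eval (c != (-1 % 5))         {0,1,2,3,4,5,6,7,8,9,10,11,12,13,14,15}
step 2: a <- min(tid, c)             {0,1,2,3,4,5,7,8,9,10,11,12,13,14,15}
step 3: d <- (9 + c)                 {0,1,2,3,4,5,7,8,9,10,11,12,13,14,15}
step 4: d <- c                       {0,1,2,3,4,5,7,8,9,10,11,12,13,14,15}
step 5: d <- (tid * (d % 2))         {6}
step 6: a <- d                       {6}
step 7: a <- min(a, 7)               {6}
step 8: a <- (a % -2)                {0,1,2,3,4,5,6,7,8,9,10,11,12,13,14,15}
step 9: a <- tid                     {0,1,2,3,4,5,6,7,8,9,10,11,12,13,14,15}
step 10: c <- (max(c, tid) % -2)      {0,1,2,3,4,5,6,7,8,9,10,11,12,13,14,15}
step 11: a <- a                       {0,1,2,3,4,5,6,7,8,9,10,11,12,13,14,15}

Answer: 12 steps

d: -2,-1,0,1,2,3,6,5,6,7,8,9,10,11,12,13
a: 0,1,2,3,4,5,6,7,8,9,10,11,12,13,14,15
c: 0,-1,0,-1,0,-1,0,-1,0,-1,0,-1,0,-1,0,-1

steps = 12; useful = 144; efficiency = 144/192 = 3/4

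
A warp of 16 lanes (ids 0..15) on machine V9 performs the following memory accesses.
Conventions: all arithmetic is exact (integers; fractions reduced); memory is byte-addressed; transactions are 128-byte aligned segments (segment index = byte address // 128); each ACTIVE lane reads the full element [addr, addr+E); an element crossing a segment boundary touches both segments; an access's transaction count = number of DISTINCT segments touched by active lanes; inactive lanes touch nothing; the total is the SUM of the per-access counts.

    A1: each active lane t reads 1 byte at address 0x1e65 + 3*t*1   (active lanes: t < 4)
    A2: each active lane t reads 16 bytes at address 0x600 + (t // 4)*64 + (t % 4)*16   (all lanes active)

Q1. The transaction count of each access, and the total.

A1: 1 transaction
A2: 2 transactions

Answer: 1,2; total 3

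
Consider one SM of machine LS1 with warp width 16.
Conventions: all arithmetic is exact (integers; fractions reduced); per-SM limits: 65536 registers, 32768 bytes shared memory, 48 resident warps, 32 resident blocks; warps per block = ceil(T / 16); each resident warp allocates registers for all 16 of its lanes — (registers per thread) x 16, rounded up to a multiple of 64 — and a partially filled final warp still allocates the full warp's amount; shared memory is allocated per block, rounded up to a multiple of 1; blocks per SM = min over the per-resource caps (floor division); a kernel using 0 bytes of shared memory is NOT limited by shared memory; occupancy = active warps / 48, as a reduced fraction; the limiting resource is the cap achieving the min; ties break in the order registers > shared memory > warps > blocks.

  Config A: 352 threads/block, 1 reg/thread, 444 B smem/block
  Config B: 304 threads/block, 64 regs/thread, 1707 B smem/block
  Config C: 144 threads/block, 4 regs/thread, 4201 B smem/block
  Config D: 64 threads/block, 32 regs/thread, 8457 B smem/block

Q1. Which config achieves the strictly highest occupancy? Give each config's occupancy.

occupancies: A 11/12, B 19/24, C 15/16, D 1/4

Answer: C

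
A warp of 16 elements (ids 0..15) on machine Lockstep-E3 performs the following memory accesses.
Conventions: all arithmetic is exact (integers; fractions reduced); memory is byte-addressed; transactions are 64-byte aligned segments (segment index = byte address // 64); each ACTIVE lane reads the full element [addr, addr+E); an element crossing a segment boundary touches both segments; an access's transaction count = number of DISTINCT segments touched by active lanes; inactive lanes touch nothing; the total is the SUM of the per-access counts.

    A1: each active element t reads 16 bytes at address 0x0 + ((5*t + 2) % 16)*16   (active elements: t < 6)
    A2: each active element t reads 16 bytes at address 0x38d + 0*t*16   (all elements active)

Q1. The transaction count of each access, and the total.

A1: 4 transactions
A2: 1 transaction

Answer: 4,1; total 5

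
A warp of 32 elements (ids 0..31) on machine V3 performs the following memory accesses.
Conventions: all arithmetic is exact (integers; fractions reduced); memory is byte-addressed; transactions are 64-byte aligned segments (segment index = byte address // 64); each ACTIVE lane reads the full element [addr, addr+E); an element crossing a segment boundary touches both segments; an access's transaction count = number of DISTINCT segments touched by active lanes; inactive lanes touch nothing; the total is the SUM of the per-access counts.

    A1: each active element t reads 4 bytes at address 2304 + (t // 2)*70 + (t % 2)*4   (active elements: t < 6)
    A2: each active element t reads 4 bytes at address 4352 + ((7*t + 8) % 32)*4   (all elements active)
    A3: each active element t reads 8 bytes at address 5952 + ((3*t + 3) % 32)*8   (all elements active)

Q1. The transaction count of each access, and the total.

A1: 3 transactions
A2: 2 transactions
A3: 4 transactions

Answer: 3,2,4; total 9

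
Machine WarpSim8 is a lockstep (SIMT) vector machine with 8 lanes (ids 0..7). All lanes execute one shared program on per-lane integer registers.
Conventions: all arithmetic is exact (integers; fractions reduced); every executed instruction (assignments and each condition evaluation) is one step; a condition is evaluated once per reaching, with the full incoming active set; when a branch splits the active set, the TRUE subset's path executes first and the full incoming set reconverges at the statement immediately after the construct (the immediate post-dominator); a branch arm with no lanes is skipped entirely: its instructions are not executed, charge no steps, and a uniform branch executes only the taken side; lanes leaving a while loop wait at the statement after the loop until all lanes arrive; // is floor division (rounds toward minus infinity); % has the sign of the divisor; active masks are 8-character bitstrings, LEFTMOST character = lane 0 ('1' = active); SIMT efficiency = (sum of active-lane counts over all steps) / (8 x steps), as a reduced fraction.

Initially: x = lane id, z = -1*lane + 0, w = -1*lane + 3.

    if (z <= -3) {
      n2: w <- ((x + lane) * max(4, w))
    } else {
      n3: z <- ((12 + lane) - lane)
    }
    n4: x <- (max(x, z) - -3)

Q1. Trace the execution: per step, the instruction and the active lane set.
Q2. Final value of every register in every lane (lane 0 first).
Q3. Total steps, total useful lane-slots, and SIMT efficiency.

step 0: eval (z <= -3)               11111111
step 1: w <- ((x + lane) * max(4, w)) 00011111
step 2: z <- ((12 + lane) - lane)    11100000
step 3: x <- (max(x, z) - -3)        11111111

Answer: 4 steps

x: 15,15,15,6,7,8,9,10
z: 12,12,12,-3,-4,-5,-6,-7
w: 3,2,1,24,32,40,48,56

steps = 4; useful = 24; efficiency = 24/32 = 3/4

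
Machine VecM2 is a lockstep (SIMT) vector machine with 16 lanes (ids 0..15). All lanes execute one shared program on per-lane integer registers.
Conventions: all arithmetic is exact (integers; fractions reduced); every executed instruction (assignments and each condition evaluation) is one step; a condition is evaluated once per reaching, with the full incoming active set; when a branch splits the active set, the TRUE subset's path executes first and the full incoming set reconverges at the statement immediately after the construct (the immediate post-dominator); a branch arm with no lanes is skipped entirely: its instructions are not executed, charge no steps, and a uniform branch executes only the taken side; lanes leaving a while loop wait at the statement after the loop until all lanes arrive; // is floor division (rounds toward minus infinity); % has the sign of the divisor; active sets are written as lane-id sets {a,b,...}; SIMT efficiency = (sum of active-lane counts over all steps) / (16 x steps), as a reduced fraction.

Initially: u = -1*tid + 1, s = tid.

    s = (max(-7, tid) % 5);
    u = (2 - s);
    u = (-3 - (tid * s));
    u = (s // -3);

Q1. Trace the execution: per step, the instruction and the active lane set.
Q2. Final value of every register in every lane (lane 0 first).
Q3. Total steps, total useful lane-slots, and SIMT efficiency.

step 0: s <- (max(-7, tid) % 5)      {0,1,2,3,4,5,6,7,8,9,10,11,12,13,14,15}
step 1: u <- (2 - s)                 {0,1,2,3,4,5,6,7,8,9,10,11,12,13,14,15}
step 2: u <- (-3 - (tid * s))        {0,1,2,3,4,5,6,7,8,9,10,11,12,13,14,15}
step 3: u <- (s // -3)               {0,1,2,3,4,5,6,7,8,9,10,11,12,13,14,15}

Answer: 4 steps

u: 0,-1,-1,-1,-2,0,-1,-1,-1,-2,0,-1,-1,-1,-2,0
s: 0,1,2,3,4,0,1,2,3,4,0,1,2,3,4,0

steps = 4; useful = 64; efficiency = 64/64 = 1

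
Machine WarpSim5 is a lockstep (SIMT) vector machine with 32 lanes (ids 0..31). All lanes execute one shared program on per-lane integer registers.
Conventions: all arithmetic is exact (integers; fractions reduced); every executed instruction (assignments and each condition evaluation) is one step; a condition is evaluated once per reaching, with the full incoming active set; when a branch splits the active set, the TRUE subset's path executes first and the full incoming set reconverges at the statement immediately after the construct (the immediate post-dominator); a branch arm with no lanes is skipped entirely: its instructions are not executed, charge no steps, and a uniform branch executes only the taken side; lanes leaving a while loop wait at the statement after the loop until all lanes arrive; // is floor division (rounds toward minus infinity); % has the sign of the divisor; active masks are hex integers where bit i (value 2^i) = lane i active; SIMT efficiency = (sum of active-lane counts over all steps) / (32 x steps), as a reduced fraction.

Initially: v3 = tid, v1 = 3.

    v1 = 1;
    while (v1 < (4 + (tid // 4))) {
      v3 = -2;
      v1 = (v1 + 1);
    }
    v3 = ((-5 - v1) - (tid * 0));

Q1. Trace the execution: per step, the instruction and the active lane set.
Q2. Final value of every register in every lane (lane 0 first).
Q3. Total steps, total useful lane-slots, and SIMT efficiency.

step 0: v1 <- 1                      0xffffffff
step 1: eval (v1 < (4 + (tid // 4))) 0xffffffff
step 2: v3 <- -2                     0xffffffff
step 3: v1 <- (v1 + 1)               0xffffffff
step 4: eval (v1 < (4 + (tid // 4))) 0xffffffff
step 5: v3 <- -2                     0xffffffff
step 6: v1 <- (v1 + 1)               0xffffffff
step 7: eval (v1 < (4 + (tid // 4))) 0xffffffff
step 8: v3 <- -2                     0xffffffff
step 9: v1 <- (v1 + 1)               0xffffffff
step 10: eval (v1 < (4 + (tid // 4))) 0xffffffff
step 11: v3 <- -2                     0xfffffff0
step 12: v1 <- (v1 + 1)               0xfffffff0
step 13: eval (v1 < (4 + (tid // 4))) 0xfffffff0
step 14: v3 <- -2                     0xffffff00
step 15: v1 <- (v1 + 1)               0xffffff00
step 16: eval (v1 < (4 + (tid // 4))) 0xffffff00
step 17: v3 <- -2                     0xfffff000
step 18: v1 <- (v1 + 1)               0xfffff000
step 19: eval (v1 < (4 + (tid // 4))) 0xfffff000
step 20: v3 <- -2                     0xffff0000
step 21: v1 <- (v1 + 1)               0xffff0000
step 22: eval (v1 < (4 + (tid // 4))) 0xffff0000
step 23: v3 <- -2                     0xfff00000
step 24: v1 <- (v1 + 1)               0xfff00000
step 25: eval (v1 < (4 + (tid // 4))) 0xfff00000
step 26: v3 <- -2                     0xff000000
step 27: v1 <- (v1 + 1)               0xff000000
step 28: eval (v1 < (4 + (tid // 4))) 0xff000000
step 29: v3 <- -2                     0xf0000000
step 30: v1 <- (v1 + 1)               0xf0000000
step 31: eval (v1 < (4 + (tid // 4))) 0xf0000000
step 32: v3 <- ((-5 - v1) - (tid * 0)) 0xffffffff

Answer: 33 steps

v3: -9,-9,-9,-9,-10,-10,-10,-10,-11,-11,-11,-11,-12,-12,-12,-12,-13,-13,-13,-13,-14,-14,-14,-14,-15,-15,-15,-15,-16,-16,-16,-16
v1: 4,4,4,4,5,5,5,5,6,6,6,6,7,7,7,7,8,8,8,8,9,9,9,9,10,10,10,10,11,11,11,11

steps = 33; useful = 720; efficiency = 720/1056 = 15/22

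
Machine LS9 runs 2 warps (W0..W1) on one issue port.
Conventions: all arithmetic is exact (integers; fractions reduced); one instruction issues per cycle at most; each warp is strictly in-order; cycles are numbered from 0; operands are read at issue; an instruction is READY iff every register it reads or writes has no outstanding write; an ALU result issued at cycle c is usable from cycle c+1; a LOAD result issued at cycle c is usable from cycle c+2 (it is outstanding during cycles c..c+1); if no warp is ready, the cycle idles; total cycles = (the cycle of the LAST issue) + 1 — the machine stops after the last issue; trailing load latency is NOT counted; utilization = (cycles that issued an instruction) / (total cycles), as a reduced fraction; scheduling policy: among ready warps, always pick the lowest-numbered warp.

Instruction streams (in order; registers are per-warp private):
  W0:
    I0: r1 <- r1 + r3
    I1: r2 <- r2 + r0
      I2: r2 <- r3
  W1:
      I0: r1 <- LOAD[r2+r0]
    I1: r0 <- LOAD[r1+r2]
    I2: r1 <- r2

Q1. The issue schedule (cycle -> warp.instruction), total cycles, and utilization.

cycle 0: W0.I0
cycle 1: W0.I1
cycle 2: W0.I2
cycle 3: W1.I0
cycle 4: idle
cycle 5: W1.I1
cycle 6: W1.I2

Answer: 7 cycles, utilization 6/7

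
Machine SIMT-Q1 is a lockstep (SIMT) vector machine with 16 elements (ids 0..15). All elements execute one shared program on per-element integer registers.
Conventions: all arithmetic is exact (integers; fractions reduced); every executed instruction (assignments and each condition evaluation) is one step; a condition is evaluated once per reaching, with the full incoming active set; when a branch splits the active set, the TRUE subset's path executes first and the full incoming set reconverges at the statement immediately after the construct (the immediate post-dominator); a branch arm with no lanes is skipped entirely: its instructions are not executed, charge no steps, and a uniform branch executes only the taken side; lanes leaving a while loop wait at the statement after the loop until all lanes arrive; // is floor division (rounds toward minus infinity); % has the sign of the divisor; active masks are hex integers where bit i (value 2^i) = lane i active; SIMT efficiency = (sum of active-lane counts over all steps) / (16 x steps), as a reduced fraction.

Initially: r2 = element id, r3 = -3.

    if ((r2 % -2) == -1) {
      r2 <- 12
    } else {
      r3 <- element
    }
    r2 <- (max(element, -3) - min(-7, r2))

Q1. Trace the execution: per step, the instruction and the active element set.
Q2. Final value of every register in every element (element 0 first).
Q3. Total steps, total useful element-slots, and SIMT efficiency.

step 0: eval ((r2 % -2) == -1)       0xffff
step 1: r2 <- 12                     0xaaaa
step 2: r3 <- element                0x5555
step 3: r2 <- (max(element, -3) - min(-7, r2)) 0xffff

Answer: 4 steps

r2: 7,8,9,10,11,12,13,14,15,16,17,18,19,20,21,22
r3: 0,-3,2,-3,4,-3,6,-3,8,-3,10,-3,12,-3,14,-3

steps = 4; useful = 48; efficiency = 48/64 = 3/4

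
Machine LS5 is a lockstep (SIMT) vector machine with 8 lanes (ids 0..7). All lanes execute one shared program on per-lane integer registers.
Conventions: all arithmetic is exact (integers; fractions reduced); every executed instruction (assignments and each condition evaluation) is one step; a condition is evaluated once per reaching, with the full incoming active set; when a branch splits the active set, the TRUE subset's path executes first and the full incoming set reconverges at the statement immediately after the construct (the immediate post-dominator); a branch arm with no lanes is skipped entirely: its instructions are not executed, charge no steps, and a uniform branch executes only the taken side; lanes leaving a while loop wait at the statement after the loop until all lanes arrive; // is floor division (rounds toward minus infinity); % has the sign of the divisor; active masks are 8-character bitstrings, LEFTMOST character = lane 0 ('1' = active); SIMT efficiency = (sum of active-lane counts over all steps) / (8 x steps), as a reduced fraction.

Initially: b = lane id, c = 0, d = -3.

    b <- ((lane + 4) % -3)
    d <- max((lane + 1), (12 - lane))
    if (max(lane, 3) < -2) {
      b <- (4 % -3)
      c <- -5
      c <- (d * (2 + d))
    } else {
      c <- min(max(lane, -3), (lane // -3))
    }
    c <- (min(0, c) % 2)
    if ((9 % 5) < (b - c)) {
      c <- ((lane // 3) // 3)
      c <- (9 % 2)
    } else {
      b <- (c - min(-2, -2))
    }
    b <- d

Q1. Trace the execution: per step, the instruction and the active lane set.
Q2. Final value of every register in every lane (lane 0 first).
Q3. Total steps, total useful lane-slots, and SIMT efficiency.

step 0: b <- ((lane + 4) % -3)       11111111
step 1: d <- max((lane + 1), (12 - lane)) 11111111
step 2: eval (max(lane, 3) < -2)     11111111
step 3: c <- min(max(lane, -3), (lane // -3)) 11111111
step 4: c <- (min(0, c) % 2)         11111111
step 5: eval ((9 % 5) < (b - c))     11111111
step 6: b <- (c - min(-2, -2))       11111111
step 7: b <- d                       11111111

Answer: 8 steps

b: 12,11,10,9,8,7,7,8
c: 0,1,1,1,0,0,0,1
d: 12,11,10,9,8,7,7,8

steps = 8; useful = 64; efficiency = 64/64 = 1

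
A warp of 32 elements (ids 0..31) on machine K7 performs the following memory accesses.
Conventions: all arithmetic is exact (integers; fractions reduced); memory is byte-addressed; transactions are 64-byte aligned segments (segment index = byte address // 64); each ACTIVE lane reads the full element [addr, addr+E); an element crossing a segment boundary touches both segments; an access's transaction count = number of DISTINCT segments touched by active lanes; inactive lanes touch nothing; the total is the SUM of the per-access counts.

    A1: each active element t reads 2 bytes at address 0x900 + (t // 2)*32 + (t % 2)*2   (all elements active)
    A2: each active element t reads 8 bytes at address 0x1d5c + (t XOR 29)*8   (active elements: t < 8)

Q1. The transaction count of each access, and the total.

A1: 8 transactions
A2: 2 transactions

Answer: 8,2; total 10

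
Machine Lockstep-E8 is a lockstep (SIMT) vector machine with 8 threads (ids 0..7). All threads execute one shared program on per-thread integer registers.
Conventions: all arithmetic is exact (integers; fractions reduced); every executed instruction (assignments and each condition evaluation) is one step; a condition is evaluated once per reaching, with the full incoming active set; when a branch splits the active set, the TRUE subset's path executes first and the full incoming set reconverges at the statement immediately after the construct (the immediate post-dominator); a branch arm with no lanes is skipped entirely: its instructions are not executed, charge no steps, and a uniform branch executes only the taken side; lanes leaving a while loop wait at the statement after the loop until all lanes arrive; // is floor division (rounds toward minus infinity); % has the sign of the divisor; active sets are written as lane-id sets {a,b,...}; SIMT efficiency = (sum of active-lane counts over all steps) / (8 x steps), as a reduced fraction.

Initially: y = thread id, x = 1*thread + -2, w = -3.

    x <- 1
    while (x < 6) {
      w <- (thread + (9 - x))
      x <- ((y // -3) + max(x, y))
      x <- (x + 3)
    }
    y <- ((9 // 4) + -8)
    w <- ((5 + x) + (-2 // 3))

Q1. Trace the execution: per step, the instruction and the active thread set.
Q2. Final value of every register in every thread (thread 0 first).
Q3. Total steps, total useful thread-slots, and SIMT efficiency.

step 0: x <- 1                       {0,1,2,3,4,5,6,7}
step 1: eval (x < 6)                 {0,1,2,3,4,5,6,7}
step 2: w <- (thread + (9 - x))      {0,1,2,3,4,5,6,7}
step 3: x <- ((y // -3) + max(x, y)) {0,1,2,3,4,5,6,7}
step 4: x <- (x + 3)                 {0,1,2,3,4,5,6,7}
step 5: eval (x < 6)                 {0,1,2,3,4,5,6,7}
step 6: w <- (thread + (9 - x))      {0,1,2,3,4}
step 7: x <- ((y // -3) + max(x, y)) {0,1,2,3,4}
step 8: x <- (x + 3)                 {0,1,2,3,4}
step 9: eval (x < 6)                 {0,1,2,3,4}
step 10: w <- (thread + (9 - x))      {1}
step 11: x <- ((y // -3) + max(x, y)) {1}
step 12: x <- (x + 3)                 {1}
step 13: eval (x < 6)                 {1}
step 14: y <- ((9 // 4) + -8)         {0,1,2,3,4,5,6,7}
step 15: w <- ((5 + x) + (-2 // 3))   {0,1,2,3,4,5,6,7}

Answer: 16 steps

y: -6,-6,-6,-6,-6,-6,-6,-6
x: 7,7,6,7,6,6,7,7
w: 11,11,10,11,10,10,11,11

steps = 16; useful = 88; efficiency = 88/128 = 11/16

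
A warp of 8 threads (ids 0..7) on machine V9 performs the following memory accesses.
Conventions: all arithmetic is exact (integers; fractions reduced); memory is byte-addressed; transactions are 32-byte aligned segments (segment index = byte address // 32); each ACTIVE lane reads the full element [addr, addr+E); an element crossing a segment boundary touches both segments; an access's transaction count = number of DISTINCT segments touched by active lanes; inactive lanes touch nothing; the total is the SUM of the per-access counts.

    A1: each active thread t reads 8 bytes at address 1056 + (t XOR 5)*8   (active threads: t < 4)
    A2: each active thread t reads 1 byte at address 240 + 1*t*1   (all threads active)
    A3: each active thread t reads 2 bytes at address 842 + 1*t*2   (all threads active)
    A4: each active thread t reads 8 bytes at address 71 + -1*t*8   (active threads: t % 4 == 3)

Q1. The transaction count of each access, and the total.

A1: 1 transaction
A2: 1 transaction
A3: 1 transaction
A4: 2 transactions

Answer: 1,1,1,2; total 5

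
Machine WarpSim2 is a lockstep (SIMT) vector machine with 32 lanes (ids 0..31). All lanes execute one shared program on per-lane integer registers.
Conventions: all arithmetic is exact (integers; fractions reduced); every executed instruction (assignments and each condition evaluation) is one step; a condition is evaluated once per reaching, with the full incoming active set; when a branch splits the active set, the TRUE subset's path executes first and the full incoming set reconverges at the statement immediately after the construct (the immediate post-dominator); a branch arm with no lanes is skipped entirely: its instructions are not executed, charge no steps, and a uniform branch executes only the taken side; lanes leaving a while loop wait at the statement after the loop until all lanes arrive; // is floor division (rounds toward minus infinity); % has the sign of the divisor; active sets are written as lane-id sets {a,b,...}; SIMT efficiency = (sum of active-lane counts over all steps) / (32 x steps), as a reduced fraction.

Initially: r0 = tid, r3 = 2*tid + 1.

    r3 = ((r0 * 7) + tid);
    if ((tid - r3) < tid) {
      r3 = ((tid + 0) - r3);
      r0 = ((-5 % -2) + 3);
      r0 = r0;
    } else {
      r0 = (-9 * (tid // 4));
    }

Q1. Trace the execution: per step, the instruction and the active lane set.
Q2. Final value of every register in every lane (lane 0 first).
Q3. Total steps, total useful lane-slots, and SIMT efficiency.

step 0: r3 <- ((r0 * 7) + tid)       {0,1,2,3,4,5,6,7,8,9,10,11,12,13,14,15,16,17,18,19,20,21,22,23,24,25,26,27,28,29,30,31}
step 1: eval ((tid - r3) < tid)      {0,1,2,3,4,5,6,7,8,9,10,11,12,13,14,15,16,17,18,19,20,21,22,23,24,25,26,27,28,29,30,31}
step 2: r3 <- ((tid + 0) - r3)       {1,2,3,4,5,6,7,8,9,10,11,12,13,14,15,16,17,18,19,20,21,22,23,24,25,26,27,28,29,30,31}
step 3: r0 <- ((-5 % -2) + 3)        {1,2,3,4,5,6,7,8,9,10,11,12,13,14,15,16,17,18,19,20,21,22,23,24,25,26,27,28,29,30,31}
step 4: r0 <- r0                     {1,2,3,4,5,6,7,8,9,10,11,12,13,14,15,16,17,18,19,20,21,22,23,24,25,26,27,28,29,30,31}
step 5: r0 <- (-9 * (tid // 4))      {0}

Answer: 6 steps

r0: 0,2,2,2,2,2,2,2,2,2,2,2,2,2,2,2,2,2,2,2,2,2,2,2,2,2,2,2,2,2,2,2
r3: 0,-7,-14,-21,-28,-35,-42,-49,-56,-63,-70,-77,-84,-91,-98,-105,-112,-119,-126,-133,-140,-147,-154,-161,-168,-175,-182,-189,-196,-203,-210,-217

steps = 6; useful = 158; efficiency = 158/192 = 79/96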